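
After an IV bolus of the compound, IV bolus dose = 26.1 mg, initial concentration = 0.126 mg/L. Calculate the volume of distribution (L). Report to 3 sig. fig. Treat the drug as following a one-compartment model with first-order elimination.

207 L

Vd = Dose / C₀ = 26.10 / 0.126 = 207.1 L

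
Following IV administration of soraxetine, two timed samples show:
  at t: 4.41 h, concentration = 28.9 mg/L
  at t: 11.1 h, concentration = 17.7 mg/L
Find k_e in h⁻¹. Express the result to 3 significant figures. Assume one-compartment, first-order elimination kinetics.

0.0733 h⁻¹

k = ln(C₁/C₂) / (t₂ − t₁) = ln(28.9/17.7) / (11.1 − 4.41)
  = 0.4903 / 6.690 = 0.07329 h⁻¹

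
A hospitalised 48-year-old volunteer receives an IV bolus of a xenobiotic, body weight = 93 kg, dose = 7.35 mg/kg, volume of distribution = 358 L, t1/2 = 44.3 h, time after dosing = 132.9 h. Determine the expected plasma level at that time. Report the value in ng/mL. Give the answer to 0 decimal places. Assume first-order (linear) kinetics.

Total dose = 7.35 × 93 = 683.6 mg
C₀ = Dose / Vd = 683.6 / 358 = 1.909 mg/L
k = ln2 / t½ = 0.693147 / 44.3 = 0.01565 h⁻¹
t / t½ = 132.9 / 44.3 = 3 half-lives
C = C₀ × (1/2)^3 = 1.909 × 0.1250 = 0.2386 mg/L
Convert: 0.2386 mg/L × 1000 = 238.6 ng/mL

239 ng/mL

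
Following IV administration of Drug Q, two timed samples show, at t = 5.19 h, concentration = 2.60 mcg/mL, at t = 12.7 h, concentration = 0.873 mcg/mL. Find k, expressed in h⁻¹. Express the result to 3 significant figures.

0.145 h⁻¹

k = ln(C₁/C₂) / (t₂ − t₁) = ln(2.60/0.873) / (12.7 − 5.19)
  = 1.091 / 7.510 = 0.1453 h⁻¹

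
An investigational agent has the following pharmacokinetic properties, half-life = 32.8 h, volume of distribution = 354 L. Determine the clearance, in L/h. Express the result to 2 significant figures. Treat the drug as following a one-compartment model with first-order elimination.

7.5 L/h

k = ln2 / t½ = 0.693147 / 32.8 = 0.02113 h⁻¹
CL = k × Vd = 0.02113 × 354 = 7.480 L/h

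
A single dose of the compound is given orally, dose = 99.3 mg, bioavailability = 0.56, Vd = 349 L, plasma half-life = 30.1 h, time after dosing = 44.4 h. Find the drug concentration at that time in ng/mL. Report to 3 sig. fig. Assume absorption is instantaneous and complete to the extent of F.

Amount reaching circulation = F × Dose = 0.56 × 99.30 = 55.61 mg
C₀ = F·Dose / Vd = 55.61 / 349 = 0.1593 mg/L
k = ln2 / t½ = 0.693147 / 30.1 = 0.02303 h⁻¹
C = C₀ · e^(−k·t) = 0.1593 × e^(−0.02303 × 44.4)
  = 0.1593 × 0.3597 = 0.05730 mg/L
Convert: 0.05730 mg/L × 1000 = 57.30 ng/mL

57.3 ng/mL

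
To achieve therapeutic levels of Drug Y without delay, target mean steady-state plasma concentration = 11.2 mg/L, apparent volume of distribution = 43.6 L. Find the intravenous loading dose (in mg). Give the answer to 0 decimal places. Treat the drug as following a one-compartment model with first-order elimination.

LD = Css × Vd = 11.2 × 43.6 = 488.3 mg

488 mg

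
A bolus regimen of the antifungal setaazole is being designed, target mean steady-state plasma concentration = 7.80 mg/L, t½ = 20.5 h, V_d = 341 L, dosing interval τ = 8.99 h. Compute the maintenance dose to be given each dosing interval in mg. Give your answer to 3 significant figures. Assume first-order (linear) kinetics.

809 mg

k = ln2 / t½ = 0.693147 / 20.5 = 0.03381 h⁻¹
CL = k × Vd = 0.03381 × 341 = 11.53 L/h
At steady state, Dose/τ = Css × CL.
Dose = Css × CL × τ = 7.80 × 11.53 × 8.99 = 808.5 mg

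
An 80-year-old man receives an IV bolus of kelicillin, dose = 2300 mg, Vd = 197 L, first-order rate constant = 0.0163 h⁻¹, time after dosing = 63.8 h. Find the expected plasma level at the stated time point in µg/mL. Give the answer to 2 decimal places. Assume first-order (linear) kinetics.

4.13 µg/mL

C₀ = Dose / Vd = 2300 / 197 = 11.68 mg/L
C = C₀ · e^(−k·t) = 11.68 × e^(−0.01630 × 63.8)
  = 11.68 × 0.3535 = 4.129 mg/L
(4.129 mg/L = 4.129 µg/mL)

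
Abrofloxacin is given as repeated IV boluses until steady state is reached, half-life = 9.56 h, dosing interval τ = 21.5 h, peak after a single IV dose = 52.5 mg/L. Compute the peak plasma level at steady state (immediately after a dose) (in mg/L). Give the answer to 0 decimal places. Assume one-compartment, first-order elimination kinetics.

k = ln2 / t½ = 0.693147 / 9.56 = 0.07250 h⁻¹
e^(−kτ) = e^(−0.07250 × 21.5) = 0.2104
Accumulation ratio R = 1 / (1 − e^(−kτ)) = 1 / (1 − 0.2104) = 1.266
Steady-state peak = C₀ × R = 52.5 × 1.266 = 66.47 mg/L

66 mg/L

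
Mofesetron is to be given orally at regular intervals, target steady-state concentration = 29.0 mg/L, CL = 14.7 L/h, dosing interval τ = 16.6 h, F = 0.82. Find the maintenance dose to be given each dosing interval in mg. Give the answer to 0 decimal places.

At steady state, F × (Dose/τ) = Css × CL.
Dose = Css × CL × τ / F = 29.0 × 14.70 × 16.6 / 0.82 = 8630 mg

8630 mg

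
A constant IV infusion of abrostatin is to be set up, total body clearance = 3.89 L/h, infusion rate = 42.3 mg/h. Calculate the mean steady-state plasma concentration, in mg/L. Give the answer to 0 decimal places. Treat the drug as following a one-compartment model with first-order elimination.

At steady state Css = R₀ / CL = 42.3 / 3.890 = 10.87 mg/L

11 mg/L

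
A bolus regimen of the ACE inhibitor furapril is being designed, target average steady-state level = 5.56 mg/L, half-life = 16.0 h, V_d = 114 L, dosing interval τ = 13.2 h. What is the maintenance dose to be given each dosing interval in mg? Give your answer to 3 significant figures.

362 mg

k = ln2 / t½ = 0.693147 / 16.0 = 0.04332 h⁻¹
CL = k × Vd = 0.04332 × 114 = 4.938 L/h
At steady state, Dose/τ = Css × CL.
Dose = Css × CL × τ = 5.56 × 4.938 × 13.2 = 362.4 mg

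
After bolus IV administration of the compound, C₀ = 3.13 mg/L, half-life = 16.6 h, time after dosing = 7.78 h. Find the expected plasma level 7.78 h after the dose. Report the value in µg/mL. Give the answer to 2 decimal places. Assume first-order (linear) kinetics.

2.26 µg/mL

k = ln2 / t½ = 0.693147 / 16.6 = 0.04176 h⁻¹
C = C₀ · e^(−k·t) = 3.130 × e^(−0.04176 × 7.78)
  = 3.130 × 0.7226 = 2.262 mg/L
(2.262 mg/L = 2.262 µg/mL)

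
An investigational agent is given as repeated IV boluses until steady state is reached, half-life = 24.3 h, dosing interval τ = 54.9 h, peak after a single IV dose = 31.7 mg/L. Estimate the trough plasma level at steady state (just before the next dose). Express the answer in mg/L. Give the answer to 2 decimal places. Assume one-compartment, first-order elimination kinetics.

k = ln2 / t½ = 0.693147 / 24.3 = 0.02852 h⁻¹
e^(−kτ) = e^(−0.02852 × 54.9) = 0.2089
Accumulation ratio R = 1 / (1 − e^(−kτ)) = 1 / (1 − 0.2089) = 1.264
Steady-state trough = C₀ × R × e^(−kτ) = 31.7 × 1.264 × 0.2089 = 8.370 mg/L

8.37 mg/L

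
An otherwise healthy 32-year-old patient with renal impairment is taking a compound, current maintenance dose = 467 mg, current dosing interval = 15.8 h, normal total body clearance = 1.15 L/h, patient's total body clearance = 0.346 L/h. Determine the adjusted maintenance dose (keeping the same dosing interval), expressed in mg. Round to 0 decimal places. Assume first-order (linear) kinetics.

To keep the same average steady-state level, dosing rate must scale with clearance.
CL ratio = 0.346 / 1.15 = 0.3009
New dose (same interval) = 467 × 0.3009 = 140.5 mg

141 mg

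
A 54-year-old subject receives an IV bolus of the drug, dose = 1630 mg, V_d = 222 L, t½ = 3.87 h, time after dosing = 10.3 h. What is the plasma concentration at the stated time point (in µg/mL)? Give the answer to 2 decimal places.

C₀ = Dose / Vd = 1630 / 222 = 7.342 mg/L
k = ln2 / t½ = 0.693147 / 3.87 = 0.1791 h⁻¹
C = C₀ · e^(−k·t) = 7.342 × e^(−0.1791 × 10.3)
  = 7.342 × 0.1581 = 1.161 mg/L
(1.161 mg/L = 1.161 µg/mL)

1.16 µg/mL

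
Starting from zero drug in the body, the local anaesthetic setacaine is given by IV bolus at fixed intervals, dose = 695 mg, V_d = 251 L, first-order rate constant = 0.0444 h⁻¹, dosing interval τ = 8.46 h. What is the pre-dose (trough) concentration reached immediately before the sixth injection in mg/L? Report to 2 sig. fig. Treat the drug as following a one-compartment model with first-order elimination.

5.1 mg/L

C₀ per dose = Dose / Vd = 695 / 251 = 2.769 mg/L
Fraction remaining after one interval: r = e^(−kτ) = e^(−0.04440 × 8.46) = 0.6869
Before dose 6, 5 doses have been given (aged 1τ, 2τ, 3τ, 4τ, 5τ).
C_trough = C₀ × (r + r² + … + r^5) = C₀ × r(1−r^5)/(1−r)
        = 2.769 × 0.6869 × (1 − 0.1529) / (1 − 0.6869) = 5.146 mg/L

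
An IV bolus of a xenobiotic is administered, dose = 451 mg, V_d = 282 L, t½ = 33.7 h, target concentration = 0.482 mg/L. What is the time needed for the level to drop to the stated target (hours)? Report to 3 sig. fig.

C₀ = Dose / Vd = 451.0 / 282 = 1.599 mg/L
k = ln2 / t½ = 0.693147 / 33.7 = 0.02057 h⁻¹
t = ln(C₀ / C) / k = ln(1.599 / 0.482) / 0.02057
  = ln(3.317) / 0.02057 = 1.199 / 0.02057 = 58.29 h

58.3 h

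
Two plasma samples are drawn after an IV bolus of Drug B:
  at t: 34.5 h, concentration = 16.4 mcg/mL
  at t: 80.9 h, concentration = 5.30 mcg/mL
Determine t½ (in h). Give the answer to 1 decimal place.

k = ln(C₁/C₂) / (t₂ − t₁) = ln(16.4/5.30) / (80.9 − 34.5)
  = 1.130 / 46.40 = 0.02435 h⁻¹
t½ = ln2 / k = 0.693147 / 0.02435 = 28.47 h

28.5 h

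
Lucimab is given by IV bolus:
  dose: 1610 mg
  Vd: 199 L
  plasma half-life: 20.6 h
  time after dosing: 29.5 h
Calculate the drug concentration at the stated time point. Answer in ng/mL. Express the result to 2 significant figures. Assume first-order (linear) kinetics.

C₀ = Dose / Vd = 1610 / 199 = 8.090 mg/L
k = ln2 / t½ = 0.693147 / 20.6 = 0.03365 h⁻¹
C = C₀ · e^(−k·t) = 8.090 × e^(−0.03365 × 29.5)
  = 8.090 × 0.3706 = 2.998 mg/L
Convert: 2.998 mg/L × 1000 = 2998 ng/mL

3000 ng/mL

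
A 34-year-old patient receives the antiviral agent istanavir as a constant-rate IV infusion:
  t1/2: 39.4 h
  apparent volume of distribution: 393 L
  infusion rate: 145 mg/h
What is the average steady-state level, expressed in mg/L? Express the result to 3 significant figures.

k = ln2 / t½ = 0.693147 / 39.4 = 0.01759 h⁻¹
CL = k × Vd = 0.01759 × 393 = 6.913 L/h
At steady state Css = R₀ / CL = 145 / 6.913 = 20.97 mg/L

21.0 mg/L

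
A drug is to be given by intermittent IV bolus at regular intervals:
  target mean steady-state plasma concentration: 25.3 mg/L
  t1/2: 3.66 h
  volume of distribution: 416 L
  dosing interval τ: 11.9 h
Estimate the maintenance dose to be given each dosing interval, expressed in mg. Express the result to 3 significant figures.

23700 mg

k = ln2 / t½ = 0.693147 / 3.66 = 0.1894 h⁻¹
CL = k × Vd = 0.1894 × 416 = 78.79 L/h
At steady state, Dose/τ = Css × CL.
Dose = Css × CL × τ = 25.3 × 78.79 × 11.9 = 23720 mg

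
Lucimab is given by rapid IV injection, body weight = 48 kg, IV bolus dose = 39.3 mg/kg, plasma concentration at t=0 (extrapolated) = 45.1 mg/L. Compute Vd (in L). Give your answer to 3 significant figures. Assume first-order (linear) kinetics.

Dose = 39.3 × 48 = 1886 mg
Vd = Dose / C₀ = 1886 / 45.1 = 41.82 L

41.8 L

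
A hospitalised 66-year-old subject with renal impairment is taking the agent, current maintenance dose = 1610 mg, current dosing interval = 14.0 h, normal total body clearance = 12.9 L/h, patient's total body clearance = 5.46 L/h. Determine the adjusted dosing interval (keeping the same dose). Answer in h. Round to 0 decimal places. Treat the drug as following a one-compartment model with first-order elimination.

33 h

To keep the same average steady-state level, dosing rate must scale with clearance.
CL ratio = 5.46 / 12.9 = 0.4233
New interval (same dose) = 14.0 / 0.4233 = 33.07 h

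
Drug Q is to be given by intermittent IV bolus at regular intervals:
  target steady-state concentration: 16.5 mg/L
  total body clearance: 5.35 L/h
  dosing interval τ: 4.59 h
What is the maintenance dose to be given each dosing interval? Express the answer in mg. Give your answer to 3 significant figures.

405 mg

At steady state, Dose/τ = Css × CL.
Dose = Css × CL × τ = 16.5 × 5.350 × 4.59 = 405.2 mg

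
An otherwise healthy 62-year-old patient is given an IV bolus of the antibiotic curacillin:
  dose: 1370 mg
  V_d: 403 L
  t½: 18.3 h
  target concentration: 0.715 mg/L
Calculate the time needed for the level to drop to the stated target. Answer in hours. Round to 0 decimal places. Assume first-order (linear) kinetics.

C₀ = Dose / Vd = 1370 / 403 = 3.400 mg/L
k = ln2 / t½ = 0.693147 / 18.3 = 0.03788 h⁻¹
t = ln(C₀ / C) / k = ln(3.400 / 0.715) / 0.03788
  = ln(4.755) / 0.03788 = 1.559 / 0.03788 = 41.16 h

41 h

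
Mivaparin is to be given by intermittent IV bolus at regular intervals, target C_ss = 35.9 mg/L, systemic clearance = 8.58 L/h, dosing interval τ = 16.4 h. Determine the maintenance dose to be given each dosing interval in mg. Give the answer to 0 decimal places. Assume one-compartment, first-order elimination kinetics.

5052 mg

At steady state, Dose/τ = Css × CL.
Dose = Css × CL × τ = 35.9 × 8.580 × 16.4 = 5052 mg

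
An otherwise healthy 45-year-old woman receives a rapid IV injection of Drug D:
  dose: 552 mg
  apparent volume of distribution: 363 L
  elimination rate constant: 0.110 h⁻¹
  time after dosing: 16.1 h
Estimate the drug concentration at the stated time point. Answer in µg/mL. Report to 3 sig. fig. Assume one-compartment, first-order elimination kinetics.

0.259 µg/mL

C₀ = Dose / Vd = 552.0 / 363 = 1.521 mg/L
C = C₀ · e^(−k·t) = 1.521 × e^(−0.1100 × 16.1)
  = 1.521 × 0.1702 = 0.2589 mg/L
(0.2589 mg/L = 0.2589 µg/mL)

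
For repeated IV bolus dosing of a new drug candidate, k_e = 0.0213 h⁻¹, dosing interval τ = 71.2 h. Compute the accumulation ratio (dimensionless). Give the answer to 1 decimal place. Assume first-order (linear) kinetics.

1.3

e^(−kτ) = e^(−0.02130 × 71.2) = 0.2195
Accumulation ratio R = 1 / (1 − e^(−kτ)) = 1 / (1 − 0.2195) = 1.281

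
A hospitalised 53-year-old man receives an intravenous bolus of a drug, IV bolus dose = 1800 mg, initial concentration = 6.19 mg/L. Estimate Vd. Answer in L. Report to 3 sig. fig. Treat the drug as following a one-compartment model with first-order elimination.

291 L

Vd = Dose / C₀ = 1800 / 6.19 = 290.8 L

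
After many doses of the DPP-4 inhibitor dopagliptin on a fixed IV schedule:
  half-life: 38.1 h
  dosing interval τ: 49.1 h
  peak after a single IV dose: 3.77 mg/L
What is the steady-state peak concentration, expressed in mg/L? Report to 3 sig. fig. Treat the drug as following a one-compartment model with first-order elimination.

k = ln2 / t½ = 0.693147 / 38.1 = 0.01819 h⁻¹
e^(−kτ) = e^(−0.01819 × 49.1) = 0.4094
Accumulation ratio R = 1 / (1 − e^(−kτ)) = 1 / (1 − 0.4094) = 1.693
Steady-state peak = C₀ × R = 3.77 × 1.693 = 6.383 mg/L

6.38 mg/L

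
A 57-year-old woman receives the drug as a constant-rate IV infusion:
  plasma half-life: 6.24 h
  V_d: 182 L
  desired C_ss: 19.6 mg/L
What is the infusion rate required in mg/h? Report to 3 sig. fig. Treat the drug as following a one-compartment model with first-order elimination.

396 mg/h

k = ln2 / t½ = 0.693147 / 6.24 = 0.1111 h⁻¹
CL = k × Vd = 0.1111 × 182 = 20.22 L/h
At steady state, infusion rate R₀ = Css × CL = 19.6 × 20.22 = 396.3 mg/h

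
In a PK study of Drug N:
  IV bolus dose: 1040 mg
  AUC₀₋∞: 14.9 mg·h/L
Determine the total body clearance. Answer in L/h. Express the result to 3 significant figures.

69.8 L/h

CL = Dose / AUC = 1040 / 14.9 = 69.80 L/h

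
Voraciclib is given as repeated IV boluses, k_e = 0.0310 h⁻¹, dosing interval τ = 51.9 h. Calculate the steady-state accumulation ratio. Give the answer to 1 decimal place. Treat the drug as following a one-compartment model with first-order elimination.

1.3

e^(−kτ) = e^(−0.03100 × 51.9) = 0.2001
Accumulation ratio R = 1 / (1 − e^(−kτ)) = 1 / (1 − 0.2001) = 1.250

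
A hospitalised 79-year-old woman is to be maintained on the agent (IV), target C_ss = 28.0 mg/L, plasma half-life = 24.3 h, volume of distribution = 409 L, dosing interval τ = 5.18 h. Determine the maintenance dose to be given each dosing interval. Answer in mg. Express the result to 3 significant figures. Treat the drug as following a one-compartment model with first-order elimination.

k = ln2 / t½ = 0.693147 / 24.3 = 0.02852 h⁻¹
CL = k × Vd = 0.02852 × 409 = 11.66 L/h
At steady state, Dose/τ = Css × CL.
Dose = Css × CL × τ = 28.0 × 11.66 × 5.18 = 1691 mg

1690 mg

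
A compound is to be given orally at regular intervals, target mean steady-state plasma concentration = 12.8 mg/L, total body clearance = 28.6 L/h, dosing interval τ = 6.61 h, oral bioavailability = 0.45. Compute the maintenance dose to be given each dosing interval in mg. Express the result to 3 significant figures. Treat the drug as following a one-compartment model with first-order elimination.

At steady state, F × (Dose/τ) = Css × CL.
Dose = Css × CL × τ / F = 12.8 × 28.60 × 6.61 / 0.45 = 5377 mg

5380 mg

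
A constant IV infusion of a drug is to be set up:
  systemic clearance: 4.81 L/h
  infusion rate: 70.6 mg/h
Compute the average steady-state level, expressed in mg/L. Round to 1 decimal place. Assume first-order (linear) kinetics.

14.7 mg/L

At steady state Css = R₀ / CL = 70.6 / 4.810 = 14.68 mg/L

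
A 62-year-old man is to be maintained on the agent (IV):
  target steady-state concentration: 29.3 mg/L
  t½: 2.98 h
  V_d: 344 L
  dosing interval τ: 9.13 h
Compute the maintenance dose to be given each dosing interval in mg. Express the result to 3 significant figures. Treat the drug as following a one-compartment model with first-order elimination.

k = ln2 / t½ = 0.693147 / 2.98 = 0.2326 h⁻¹
CL = k × Vd = 0.2326 × 344 = 80.01 L/h
At steady state, Dose/τ = Css × CL.
Dose = Css × CL × τ = 29.3 × 80.01 × 9.13 = 21400 mg

21400 mg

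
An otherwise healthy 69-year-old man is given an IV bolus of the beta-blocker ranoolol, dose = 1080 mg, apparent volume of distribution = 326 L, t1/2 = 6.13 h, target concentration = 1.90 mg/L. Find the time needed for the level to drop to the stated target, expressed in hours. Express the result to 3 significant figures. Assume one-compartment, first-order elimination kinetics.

C₀ = Dose / Vd = 1080 / 326 = 3.313 mg/L
k = ln2 / t½ = 0.693147 / 6.13 = 0.1131 h⁻¹
t = ln(C₀ / C) / k = ln(3.313 / 1.90) / 0.1131
  = ln(1.744) / 0.1131 = 0.5562 / 0.1131 = 4.918 h

4.92 h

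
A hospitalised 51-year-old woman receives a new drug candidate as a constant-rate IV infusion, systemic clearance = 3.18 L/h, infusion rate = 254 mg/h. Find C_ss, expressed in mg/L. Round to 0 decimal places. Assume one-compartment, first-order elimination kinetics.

80 mg/L

At steady state Css = R₀ / CL = 254 / 3.180 = 79.87 mg/L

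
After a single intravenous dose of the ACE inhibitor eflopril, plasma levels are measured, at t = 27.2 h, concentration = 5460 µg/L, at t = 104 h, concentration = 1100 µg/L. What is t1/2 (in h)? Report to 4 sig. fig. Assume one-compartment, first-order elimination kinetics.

33.23 h

k = ln(C₁/C₂) / (t₂ − t₁) = ln(5460/1100) / (104 − 27.2)
  = 1.602 / 76.80 = 0.02086 h⁻¹
t½ = ln2 / k = 0.693147 / 0.02086 = 33.23 h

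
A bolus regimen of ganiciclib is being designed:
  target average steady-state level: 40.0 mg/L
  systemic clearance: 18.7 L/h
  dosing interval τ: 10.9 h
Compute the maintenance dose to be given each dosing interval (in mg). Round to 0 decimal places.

At steady state, Dose/τ = Css × CL.
Dose = Css × CL × τ = 40.0 × 18.70 × 10.9 = 8153 mg

8153 mg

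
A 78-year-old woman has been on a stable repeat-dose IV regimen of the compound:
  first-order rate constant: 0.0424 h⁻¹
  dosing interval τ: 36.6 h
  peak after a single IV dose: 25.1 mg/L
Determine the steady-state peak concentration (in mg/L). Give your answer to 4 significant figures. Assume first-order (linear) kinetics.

e^(−kτ) = e^(−0.04240 × 36.6) = 0.2119
Accumulation ratio R = 1 / (1 − e^(−kτ)) = 1 / (1 − 0.2119) = 1.269
Steady-state peak = C₀ × R = 25.1 × 1.269 = 31.85 mg/L

31.85 mg/L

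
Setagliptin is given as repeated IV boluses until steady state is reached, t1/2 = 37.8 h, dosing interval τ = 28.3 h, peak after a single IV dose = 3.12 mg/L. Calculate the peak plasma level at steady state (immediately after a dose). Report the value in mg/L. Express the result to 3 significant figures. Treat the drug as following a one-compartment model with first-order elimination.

7.71 mg/L

k = ln2 / t½ = 0.693147 / 37.8 = 0.01834 h⁻¹
e^(−kτ) = e^(−0.01834 × 28.3) = 0.5951
Accumulation ratio R = 1 / (1 − e^(−kτ)) = 1 / (1 − 0.5951) = 2.470
Steady-state peak = C₀ × R = 3.12 × 2.470 = 7.706 mg/L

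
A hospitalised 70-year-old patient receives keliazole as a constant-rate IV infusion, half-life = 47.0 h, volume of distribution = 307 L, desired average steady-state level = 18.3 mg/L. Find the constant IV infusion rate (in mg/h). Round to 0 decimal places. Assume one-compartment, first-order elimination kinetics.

83 mg/h

k = ln2 / t½ = 0.693147 / 47.0 = 0.01475 h⁻¹
CL = k × Vd = 0.01475 × 307 = 4.528 L/h
At steady state, infusion rate R₀ = Css × CL = 18.3 × 4.528 = 82.86 mg/h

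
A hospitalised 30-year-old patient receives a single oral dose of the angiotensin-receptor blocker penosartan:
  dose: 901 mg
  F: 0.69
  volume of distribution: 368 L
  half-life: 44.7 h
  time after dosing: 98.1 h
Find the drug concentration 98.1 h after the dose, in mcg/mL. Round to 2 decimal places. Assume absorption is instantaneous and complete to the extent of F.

Amount reaching circulation = F × Dose = 0.69 × 901.0 = 621.7 mg
C₀ = F·Dose / Vd = 621.7 / 368 = 1.689 mg/L
k = ln2 / t½ = 0.693147 / 44.7 = 0.01551 h⁻¹
C = C₀ · e^(−k·t) = 1.689 × e^(−0.01551 × 98.1)
  = 1.689 × 0.2184 = 0.3689 mg/L
(0.3689 mg/L = 0.3689 mcg/mL)

0.37 mcg/mL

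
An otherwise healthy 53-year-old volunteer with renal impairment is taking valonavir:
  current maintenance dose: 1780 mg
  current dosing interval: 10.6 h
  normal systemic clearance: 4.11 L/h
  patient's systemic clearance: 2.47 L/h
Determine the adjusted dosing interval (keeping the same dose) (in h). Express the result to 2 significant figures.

18 h

To keep the same average steady-state level, dosing rate must scale with clearance.
CL ratio = 2.47 / 4.11 = 0.6010
New interval (same dose) = 10.6 / 0.6010 = 17.64 h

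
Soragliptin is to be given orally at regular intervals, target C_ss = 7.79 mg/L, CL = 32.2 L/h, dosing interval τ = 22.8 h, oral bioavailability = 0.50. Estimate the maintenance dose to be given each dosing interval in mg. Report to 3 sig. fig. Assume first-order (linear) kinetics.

11400 mg

At steady state, F × (Dose/τ) = Css × CL.
Dose = Css × CL × τ / F = 7.79 × 32.20 × 22.8 / 0.50 = 11440 mg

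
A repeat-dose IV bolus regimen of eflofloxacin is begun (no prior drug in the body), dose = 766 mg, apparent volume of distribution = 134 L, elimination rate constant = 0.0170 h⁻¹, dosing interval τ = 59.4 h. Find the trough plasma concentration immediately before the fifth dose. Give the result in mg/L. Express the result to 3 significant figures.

3.22 mg/L

C₀ per dose = Dose / Vd = 766 / 134 = 5.716 mg/L
Fraction remaining after one interval: r = e^(−kτ) = e^(−0.01700 × 59.4) = 0.3643
Before dose 5, 4 doses have been given (aged 1τ, 2τ, 3τ, 4τ).
C_trough = C₀ × (r + r² + … + r^4) = C₀ × r(1−r^4)/(1−r)
        = 5.716 × 0.3643 × (1 − 0.01761) / (1 − 0.3643) = 3.218 mg/L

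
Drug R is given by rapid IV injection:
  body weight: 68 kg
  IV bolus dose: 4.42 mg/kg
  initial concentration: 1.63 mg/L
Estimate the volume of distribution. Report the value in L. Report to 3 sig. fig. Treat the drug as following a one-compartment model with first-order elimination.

184 L

Dose = 4.42 × 68 = 300.6 mg
Vd = Dose / C₀ = 300.6 / 1.63 = 184.4 L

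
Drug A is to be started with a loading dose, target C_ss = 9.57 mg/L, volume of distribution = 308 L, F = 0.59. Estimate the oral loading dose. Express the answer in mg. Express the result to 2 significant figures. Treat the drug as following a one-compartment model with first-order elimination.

5000 mg

LD = Css × Vd / F = 9.57 × 308 / 0.59 = 4996 mg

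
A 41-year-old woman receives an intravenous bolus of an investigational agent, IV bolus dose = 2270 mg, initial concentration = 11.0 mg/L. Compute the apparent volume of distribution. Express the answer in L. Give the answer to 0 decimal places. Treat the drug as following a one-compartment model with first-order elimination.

Vd = Dose / C₀ = 2270 / 11.0 = 206.4 L

206 L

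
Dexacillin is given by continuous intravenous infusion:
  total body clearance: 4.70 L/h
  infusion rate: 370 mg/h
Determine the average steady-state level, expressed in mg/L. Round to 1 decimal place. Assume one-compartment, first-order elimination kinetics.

78.7 mg/L

At steady state Css = R₀ / CL = 370 / 4.700 = 78.72 mg/L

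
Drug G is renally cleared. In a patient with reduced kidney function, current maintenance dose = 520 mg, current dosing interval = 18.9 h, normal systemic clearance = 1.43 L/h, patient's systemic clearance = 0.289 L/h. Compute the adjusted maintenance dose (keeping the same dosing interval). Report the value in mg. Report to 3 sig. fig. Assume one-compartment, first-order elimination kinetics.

To keep the same average steady-state level, dosing rate must scale with clearance.
CL ratio = 0.289 / 1.43 = 0.2021
New dose (same interval) = 520 × 0.2021 = 105.1 mg

105 mg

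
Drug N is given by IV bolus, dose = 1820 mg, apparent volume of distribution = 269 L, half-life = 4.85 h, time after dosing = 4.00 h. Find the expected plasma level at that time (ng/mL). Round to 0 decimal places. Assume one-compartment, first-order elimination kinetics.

3820 ng/mL

C₀ = Dose / Vd = 1820 / 269 = 6.766 mg/L
k = ln2 / t½ = 0.693147 / 4.85 = 0.1429 h⁻¹
C = C₀ · e^(−k·t) = 6.766 × e^(−0.1429 × 4.00)
  = 6.766 × 0.5646 = 3.820 mg/L
Convert: 3.820 mg/L × 1000 = 3820 ng/mL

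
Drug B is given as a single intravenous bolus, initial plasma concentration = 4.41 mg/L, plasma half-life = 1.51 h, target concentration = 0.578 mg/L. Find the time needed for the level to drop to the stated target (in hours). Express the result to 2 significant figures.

4.4 h

k = ln2 / t½ = 0.693147 / 1.51 = 0.4590 h⁻¹
t = ln(C₀ / C) / k = ln(4.410 / 0.578) / 0.4590
  = ln(7.630) / 0.4590 = 2.032 / 0.4590 = 4.427 h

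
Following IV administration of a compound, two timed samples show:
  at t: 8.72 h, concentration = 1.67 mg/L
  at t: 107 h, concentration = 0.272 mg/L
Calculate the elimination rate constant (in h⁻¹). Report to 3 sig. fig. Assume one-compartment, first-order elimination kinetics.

0.0185 h⁻¹

k = ln(C₁/C₂) / (t₂ − t₁) = ln(1.67/0.272) / (107 − 8.72)
  = 1.815 / 98.28 = 0.01847 h⁻¹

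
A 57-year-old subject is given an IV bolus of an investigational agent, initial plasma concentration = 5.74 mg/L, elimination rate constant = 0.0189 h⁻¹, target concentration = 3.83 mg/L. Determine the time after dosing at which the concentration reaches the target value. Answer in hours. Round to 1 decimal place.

21.4 h

t = ln(C₀ / C) / k = ln(5.740 / 3.83) / 0.01890
  = ln(1.499) / 0.01890 = 0.4048 / 0.01890 = 21.42 h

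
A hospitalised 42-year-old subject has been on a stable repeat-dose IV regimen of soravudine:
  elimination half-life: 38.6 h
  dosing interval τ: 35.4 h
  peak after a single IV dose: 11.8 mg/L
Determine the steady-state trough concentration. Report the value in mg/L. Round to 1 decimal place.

k = ln2 / t½ = 0.693147 / 38.6 = 0.01796 h⁻¹
e^(−kτ) = e^(−0.01796 × 35.4) = 0.5295
Accumulation ratio R = 1 / (1 − e^(−kτ)) = 1 / (1 − 0.5295) = 2.125
Steady-state trough = C₀ × R × e^(−kτ) = 11.8 × 2.125 × 0.5295 = 13.28 mg/L

13.3 mg/L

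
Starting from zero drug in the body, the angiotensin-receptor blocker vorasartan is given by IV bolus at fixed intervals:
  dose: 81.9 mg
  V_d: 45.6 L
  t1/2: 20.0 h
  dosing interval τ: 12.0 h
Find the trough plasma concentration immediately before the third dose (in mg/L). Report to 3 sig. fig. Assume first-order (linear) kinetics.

1.97 mg/L

C₀ per dose = Dose / Vd = 81.9 / 45.6 = 1.796 mg/L
k = ln2 / t½ = 0.693147 / 20.0 = 0.03466 h⁻¹
Fraction remaining after one interval: r = e^(−kτ) = e^(−0.03466 × 12.0) = 0.6597
Before dose 3, 2 doses have been given (aged 1τ, 2τ).
C_trough = C₀ × (r + r²) = 1.796 × (0.6597 + 0.4352) = 1.966 mg/L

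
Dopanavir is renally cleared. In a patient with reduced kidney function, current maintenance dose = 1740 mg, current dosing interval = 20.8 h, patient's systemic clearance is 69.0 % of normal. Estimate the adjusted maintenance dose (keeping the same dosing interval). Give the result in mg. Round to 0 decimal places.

1201 mg

To keep the same average steady-state level, dosing rate must scale with clearance.
CL ratio = 69.0 / 100 = 0.6900
New dose (same interval) = 1740 × 0.6900 = 1201 mg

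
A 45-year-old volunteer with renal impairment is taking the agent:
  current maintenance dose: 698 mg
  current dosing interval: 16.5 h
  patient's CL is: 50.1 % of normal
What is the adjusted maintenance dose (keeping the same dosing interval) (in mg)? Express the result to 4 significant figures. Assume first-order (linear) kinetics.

349.7 mg

To keep the same average steady-state level, dosing rate must scale with clearance.
CL ratio = 50.1 / 100 = 0.5010
New dose (same interval) = 698 × 0.5010 = 349.7 mg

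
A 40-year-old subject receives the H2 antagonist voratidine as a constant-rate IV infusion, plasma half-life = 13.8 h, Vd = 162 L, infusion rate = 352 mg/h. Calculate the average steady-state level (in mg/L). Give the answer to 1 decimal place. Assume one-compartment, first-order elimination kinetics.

k = ln2 / t½ = 0.693147 / 13.8 = 0.05023 h⁻¹
CL = k × Vd = 0.05023 × 162 = 8.137 L/h
At steady state Css = R₀ / CL = 352 / 8.137 = 43.26 mg/L

43.3 mg/L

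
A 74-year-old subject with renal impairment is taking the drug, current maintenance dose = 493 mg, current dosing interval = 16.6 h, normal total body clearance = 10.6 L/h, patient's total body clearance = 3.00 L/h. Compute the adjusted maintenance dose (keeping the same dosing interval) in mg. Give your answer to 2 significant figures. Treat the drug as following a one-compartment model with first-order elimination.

To keep the same average steady-state level, dosing rate must scale with clearance.
CL ratio = 3.00 / 10.6 = 0.2830
New dose (same interval) = 493 × 0.2830 = 139.5 mg

140 mg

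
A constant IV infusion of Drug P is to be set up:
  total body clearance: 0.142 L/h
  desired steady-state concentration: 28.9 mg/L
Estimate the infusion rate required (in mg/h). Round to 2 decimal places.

At steady state, infusion rate R₀ = Css × CL = 28.9 × 0.1420 = 4.104 mg/h

4.10 mg/h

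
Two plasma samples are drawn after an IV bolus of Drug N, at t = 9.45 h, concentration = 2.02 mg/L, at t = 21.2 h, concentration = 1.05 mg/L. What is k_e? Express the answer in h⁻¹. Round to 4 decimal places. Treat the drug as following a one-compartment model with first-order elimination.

k = ln(C₁/C₂) / (t₂ − t₁) = ln(2.02/1.05) / (21.2 − 9.45)
  = 0.6543 / 11.75 = 0.05569 h⁻¹

0.0557 h⁻¹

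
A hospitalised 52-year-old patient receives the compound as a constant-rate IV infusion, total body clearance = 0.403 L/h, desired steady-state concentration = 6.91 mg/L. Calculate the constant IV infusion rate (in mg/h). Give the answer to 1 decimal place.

At steady state, infusion rate R₀ = Css × CL = 6.91 × 0.4030 = 2.785 mg/h

2.8 mg/h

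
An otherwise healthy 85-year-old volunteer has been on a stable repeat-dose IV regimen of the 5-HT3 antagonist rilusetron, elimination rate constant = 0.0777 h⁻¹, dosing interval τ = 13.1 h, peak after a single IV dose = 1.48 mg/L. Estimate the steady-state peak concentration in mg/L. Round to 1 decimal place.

2.3 mg/L

e^(−kτ) = e^(−0.07770 × 13.1) = 0.3614
Accumulation ratio R = 1 / (1 − e^(−kτ)) = 1 / (1 − 0.3614) = 1.566
Steady-state peak = C₀ × R = 1.48 × 1.566 = 2.318 mg/L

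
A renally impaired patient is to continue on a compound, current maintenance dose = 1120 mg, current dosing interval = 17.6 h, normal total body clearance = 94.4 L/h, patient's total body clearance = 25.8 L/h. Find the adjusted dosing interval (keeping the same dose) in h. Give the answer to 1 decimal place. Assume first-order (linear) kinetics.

To keep the same average steady-state level, dosing rate must scale with clearance.
CL ratio = 25.8 / 94.4 = 0.2733
New interval (same dose) = 17.6 / 0.2733 = 64.40 h

64.4 h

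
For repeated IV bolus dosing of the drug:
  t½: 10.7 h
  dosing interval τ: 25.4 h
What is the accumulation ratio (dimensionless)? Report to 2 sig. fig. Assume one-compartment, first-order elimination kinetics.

1.2

k = ln2 / t½ = 0.693147 / 10.7 = 0.06478 h⁻¹
e^(−kτ) = e^(−0.06478 × 25.4) = 0.1929
Accumulation ratio R = 1 / (1 − e^(−kτ)) = 1 / (1 − 0.1929) = 1.239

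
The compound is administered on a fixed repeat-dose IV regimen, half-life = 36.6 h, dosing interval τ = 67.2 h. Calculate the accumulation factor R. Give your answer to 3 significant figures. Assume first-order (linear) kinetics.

k = ln2 / t½ = 0.693147 / 36.6 = 0.01894 h⁻¹
e^(−kτ) = e^(−0.01894 × 67.2) = 0.2801
Accumulation ratio R = 1 / (1 − e^(−kτ)) = 1 / (1 − 0.2801) = 1.389

1.39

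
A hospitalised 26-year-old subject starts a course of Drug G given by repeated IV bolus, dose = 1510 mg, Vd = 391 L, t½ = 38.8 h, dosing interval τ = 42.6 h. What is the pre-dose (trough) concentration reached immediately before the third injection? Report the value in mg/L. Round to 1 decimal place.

C₀ per dose = Dose / Vd = 1510 / 391 = 3.862 mg/L
k = ln2 / t½ = 0.693147 / 38.8 = 0.01786 h⁻¹
Fraction remaining after one interval: r = e^(−kτ) = e^(−0.01786 × 42.6) = 0.4673
Before dose 3, 2 doses have been given (aged 1τ, 2τ).
C_trough = C₀ × (r + r²) = 3.862 × (0.4673 + 0.2184) = 2.648 mg/L

2.6 mg/L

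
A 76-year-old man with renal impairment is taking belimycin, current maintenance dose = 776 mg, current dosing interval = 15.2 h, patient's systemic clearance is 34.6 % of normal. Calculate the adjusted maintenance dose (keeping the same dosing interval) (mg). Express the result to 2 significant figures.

270 mg

To keep the same average steady-state level, dosing rate must scale with clearance.
CL ratio = 34.6 / 100 = 0.3460
New dose (same interval) = 776 × 0.3460 = 268.5 mg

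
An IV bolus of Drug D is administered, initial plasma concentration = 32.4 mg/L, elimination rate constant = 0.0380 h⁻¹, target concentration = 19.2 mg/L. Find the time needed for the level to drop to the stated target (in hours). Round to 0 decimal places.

t = ln(C₀ / C) / k = ln(32.40 / 19.2) / 0.03800
  = ln(1.688) / 0.03800 = 0.5235 / 0.03800 = 13.78 h

14 h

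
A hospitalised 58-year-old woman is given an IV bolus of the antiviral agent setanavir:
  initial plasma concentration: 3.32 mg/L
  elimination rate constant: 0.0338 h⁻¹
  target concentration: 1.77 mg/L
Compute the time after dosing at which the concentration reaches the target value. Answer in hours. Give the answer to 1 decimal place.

t = ln(C₀ / C) / k = ln(3.320 / 1.77) / 0.03380
  = ln(1.876) / 0.03380 = 0.6291 / 0.03380 = 18.61 h

18.6 h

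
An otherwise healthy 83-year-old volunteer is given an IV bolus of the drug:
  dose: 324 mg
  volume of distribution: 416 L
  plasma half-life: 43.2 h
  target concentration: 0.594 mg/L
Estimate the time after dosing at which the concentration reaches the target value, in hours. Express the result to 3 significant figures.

C₀ = Dose / Vd = 324.0 / 416 = 0.7788 mg/L
k = ln2 / t½ = 0.693147 / 43.2 = 0.01605 h⁻¹
t = ln(C₀ / C) / k = ln(0.7788 / 0.594) / 0.01605
  = ln(1.311) / 0.01605 = 0.2708 / 0.01605 = 16.87 h

16.9 h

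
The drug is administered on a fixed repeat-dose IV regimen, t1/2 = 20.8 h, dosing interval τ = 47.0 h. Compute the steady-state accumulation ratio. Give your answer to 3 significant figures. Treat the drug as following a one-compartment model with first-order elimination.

1.26

k = ln2 / t½ = 0.693147 / 20.8 = 0.03332 h⁻¹
e^(−kτ) = e^(−0.03332 × 47.0) = 0.2089
Accumulation ratio R = 1 / (1 − e^(−kτ)) = 1 / (1 − 0.2089) = 1.264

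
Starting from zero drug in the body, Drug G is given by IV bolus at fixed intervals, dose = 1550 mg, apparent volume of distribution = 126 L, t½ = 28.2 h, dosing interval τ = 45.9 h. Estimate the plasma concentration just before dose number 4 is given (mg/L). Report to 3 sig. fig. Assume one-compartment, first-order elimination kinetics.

C₀ per dose = Dose / Vd = 1550 / 126 = 12.30 mg/L
k = ln2 / t½ = 0.693147 / 28.2 = 0.02458 h⁻¹
Fraction remaining after one interval: r = e^(−kτ) = e^(−0.02458 × 45.9) = 0.3236
Before dose 4, 3 doses have been given (aged 1τ, 2τ, 3τ).
C_trough = C₀ × (r + r² + … + r^3) = C₀ × r(1−r^3)/(1−r)
        = 12.30 × 0.3236 × (1 − 0.03389) / (1 − 0.3236) = 5.685 mg/L

5.69 mg/L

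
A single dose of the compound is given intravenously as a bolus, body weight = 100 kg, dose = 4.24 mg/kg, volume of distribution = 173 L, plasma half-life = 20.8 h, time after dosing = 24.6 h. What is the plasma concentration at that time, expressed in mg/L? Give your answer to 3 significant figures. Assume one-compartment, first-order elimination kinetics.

1.08 mg/L

Total dose = 4.24 × 100 = 424.0 mg
C₀ = Dose / Vd = 424.0 / 173 = 2.451 mg/L
k = ln2 / t½ = 0.693147 / 20.8 = 0.03332 h⁻¹
C = C₀ · e^(−k·t) = 2.451 × e^(−0.03332 × 24.6)
  = 2.451 × 0.4406 = 1.080 mg/L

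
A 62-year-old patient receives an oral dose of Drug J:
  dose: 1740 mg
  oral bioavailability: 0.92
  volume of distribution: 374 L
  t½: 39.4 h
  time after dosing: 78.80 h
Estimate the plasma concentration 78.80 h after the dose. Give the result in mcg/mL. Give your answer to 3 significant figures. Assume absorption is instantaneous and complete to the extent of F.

Amount reaching circulation = F × Dose = 0.92 × 1740 = 1601 mg
C₀ = F·Dose / Vd = 1601 / 374 = 4.281 mg/L
k = ln2 / t½ = 0.693147 / 39.4 = 0.01759 h⁻¹
t / t½ = 78.80 / 39.4 = 2 half-lives
C = C₀ × (1/2)^2 = 4.281 × 0.2500 = 1.070 mg/L
(1.070 mg/L = 1.070 mcg/mL)

1.07 mcg/mL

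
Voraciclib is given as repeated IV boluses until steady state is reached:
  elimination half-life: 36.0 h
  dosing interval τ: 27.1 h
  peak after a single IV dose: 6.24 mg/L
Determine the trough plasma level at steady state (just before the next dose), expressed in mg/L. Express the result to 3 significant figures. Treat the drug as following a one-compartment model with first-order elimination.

k = ln2 / t½ = 0.693147 / 36.0 = 0.01925 h⁻¹
e^(−kτ) = e^(−0.01925 × 27.1) = 0.5935
Accumulation ratio R = 1 / (1 − e^(−kτ)) = 1 / (1 − 0.5935) = 2.460
Steady-state trough = C₀ × R × e^(−kτ) = 6.24 × 2.460 × 0.5935 = 9.110 mg/L

9.11 mg/L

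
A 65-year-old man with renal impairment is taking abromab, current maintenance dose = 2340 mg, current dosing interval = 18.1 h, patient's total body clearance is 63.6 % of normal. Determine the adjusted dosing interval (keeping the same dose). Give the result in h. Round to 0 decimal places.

28 h

To keep the same average steady-state level, dosing rate must scale with clearance.
CL ratio = 63.6 / 100 = 0.6360
New interval (same dose) = 18.1 / 0.6360 = 28.46 h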